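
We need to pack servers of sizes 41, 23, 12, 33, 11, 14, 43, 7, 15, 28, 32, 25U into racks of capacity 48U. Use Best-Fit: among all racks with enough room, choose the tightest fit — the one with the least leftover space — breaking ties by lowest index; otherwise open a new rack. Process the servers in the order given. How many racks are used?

Put 41U in rack 1; 7U remain.
Put 23U in rack 2; 25U remain.
Put 12U in rack 2; 13U remain.
Put 33U in rack 3; 15U remain.
Put 11U in rack 2; 2U remain.
Put 14U in rack 3; 1U remain.
Put 43U in rack 4; 5U remain.
Put 7U in rack 1; 0U remain.
Put 15U in rack 5; 33U remain.
Put 28U in rack 5; 5U remain.
Put 32U in rack 6; 16U remain.
Put 25U in rack 7; 23U remain.

7 racks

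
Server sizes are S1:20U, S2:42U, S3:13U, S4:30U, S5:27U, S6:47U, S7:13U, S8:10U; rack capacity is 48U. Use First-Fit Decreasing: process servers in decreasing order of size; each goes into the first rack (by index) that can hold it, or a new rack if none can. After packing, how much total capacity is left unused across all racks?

38

Sorted descending: 47, 42, 30, 27, 20, 13, 13, 10.
rack 1: place 47U, 1U left
rack 2: place 42U, 6U left
rack 3: place 30U, 18U left
rack 4: place 27U, 21U left
rack 4: place 20U, 1U left
rack 3: place 13U, 5U left
rack 5: place 13U, 35U left
rack 5: place 10U, 25U left
5 racks × 48U = 240U; used 202U; unused 38U.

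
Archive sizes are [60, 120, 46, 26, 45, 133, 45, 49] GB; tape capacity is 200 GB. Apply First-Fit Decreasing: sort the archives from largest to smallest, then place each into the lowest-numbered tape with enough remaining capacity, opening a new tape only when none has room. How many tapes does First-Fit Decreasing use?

3

Sorted descending: 133, 120, 60, 49, 46, 45, 45, 26.
133 GB → tape 1 (remaining 67 GB)
120 GB → tape 2 (remaining 80 GB)
60 GB → tape 1 (remaining 7 GB)
49 GB → tape 2 (remaining 31 GB)
46 GB → tape 3 (remaining 154 GB)
45 GB → tape 3 (remaining 109 GB)
45 GB → tape 3 (remaining 64 GB)
26 GB → tape 2 (remaining 5 GB)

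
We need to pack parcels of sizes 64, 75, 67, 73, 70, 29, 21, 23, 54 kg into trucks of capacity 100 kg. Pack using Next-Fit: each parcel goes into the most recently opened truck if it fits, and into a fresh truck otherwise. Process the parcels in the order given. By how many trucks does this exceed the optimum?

0

Next-Fit: [64] [75] [67] [73] [70,29] [21,23,54] → 6 trucks.
6 parcels exceed 50 kg (half the capacity), and no two of those can share a truck, so at least 6 trucks are needed.
So 6 is already optimal.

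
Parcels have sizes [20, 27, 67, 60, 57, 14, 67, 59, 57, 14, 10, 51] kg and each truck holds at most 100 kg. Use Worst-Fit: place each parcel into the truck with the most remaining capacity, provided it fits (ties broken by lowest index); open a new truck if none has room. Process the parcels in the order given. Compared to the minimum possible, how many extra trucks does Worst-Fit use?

1

Worst-Fit: [20,27,14] [67] [60] [57,14] [67] [59] [57,10] [51] → 8 trucks.
7 parcels exceed 50 kg (half the capacity), and no two of those can share a truck, so at least 7 trucks are needed.
An optimal packing achieves that bound: [67,27] [67,20,10] [60,14,14] [59] [57] [57] [51] → 7 trucks.
Excess: 8 − 7 = 1.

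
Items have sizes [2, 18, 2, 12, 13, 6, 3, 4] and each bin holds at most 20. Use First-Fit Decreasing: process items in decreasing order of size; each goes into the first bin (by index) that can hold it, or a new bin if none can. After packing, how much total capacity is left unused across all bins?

Sorted descending: 18, 13, 12, 6, 4, 3, 2, 2.
18 → bin 1 (remaining 2)
13 → bin 2 (remaining 7)
12 → bin 3 (remaining 8)
6 → bin 2 (remaining 1)
4 → bin 3 (remaining 4)
3 → bin 3 (remaining 1)
2 → bin 1 (remaining 0)
2 → bin 4 (remaining 18)
4 bins × 20 = 80; used 60; unused 20.

20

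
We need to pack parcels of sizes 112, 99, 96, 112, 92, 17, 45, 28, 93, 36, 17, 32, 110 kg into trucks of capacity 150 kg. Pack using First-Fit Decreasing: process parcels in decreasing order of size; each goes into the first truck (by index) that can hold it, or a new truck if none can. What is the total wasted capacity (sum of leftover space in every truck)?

161

Sorted descending: 112, 112, 110, 99, 96, 93, 92, 45, 36, 32, 28, 17, 17.
112 kg → truck 1 (remaining 38 kg)
112 kg → truck 2 (remaining 38 kg)
110 kg → truck 3 (remaining 40 kg)
99 kg → truck 4 (remaining 51 kg)
96 kg → truck 5 (remaining 54 kg)
93 kg → truck 6 (remaining 57 kg)
92 kg → truck 7 (remaining 58 kg)
45 kg → truck 4 (remaining 6 kg)
36 kg → truck 1 (remaining 2 kg)
32 kg → truck 2 (remaining 6 kg)
28 kg → truck 3 (remaining 12 kg)
17 kg → truck 5 (remaining 37 kg)
17 kg → truck 5 (remaining 20 kg)
7 trucks × 150 kg = 1050 kg; used 889 kg; unused 161 kg.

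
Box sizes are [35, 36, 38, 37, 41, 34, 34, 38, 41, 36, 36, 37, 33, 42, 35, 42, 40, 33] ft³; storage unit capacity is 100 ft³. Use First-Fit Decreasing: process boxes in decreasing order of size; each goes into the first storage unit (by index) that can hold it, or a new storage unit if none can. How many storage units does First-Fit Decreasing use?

9 storage units

Sorted descending: 42, 42, 41, 41, 40, 38, 38, 37, 37, 36, 36, 36, 35, 35, 34, 34, 33, 33.
Put 42 ft³ in storage unit 1; 58 ft³ remain.
Put 42 ft³ in storage unit 1; 16 ft³ remain.
Put 41 ft³ in storage unit 2; 59 ft³ remain.
Put 41 ft³ in storage unit 2; 18 ft³ remain.
Put 40 ft³ in storage unit 3; 60 ft³ remain.
Put 38 ft³ in storage unit 3; 22 ft³ remain.
Put 38 ft³ in storage unit 4; 62 ft³ remain.
Put 37 ft³ in storage unit 4; 25 ft³ remain.
Put 37 ft³ in storage unit 5; 63 ft³ remain.
Put 36 ft³ in storage unit 5; 27 ft³ remain.
Put 36 ft³ in storage unit 6; 64 ft³ remain.
Put 36 ft³ in storage unit 6; 28 ft³ remain.
Put 35 ft³ in storage unit 7; 65 ft³ remain.
Put 35 ft³ in storage unit 7; 30 ft³ remain.
Put 34 ft³ in storage unit 8; 66 ft³ remain.
Put 34 ft³ in storage unit 8; 32 ft³ remain.
Put 33 ft³ in storage unit 9; 67 ft³ remain.
Put 33 ft³ in storage unit 9; 34 ft³ remain.
Final storage units: [42,42] [41,41] [40,38] [38,37] [37,36] [36,36] [35,35] [34,34] [33,33].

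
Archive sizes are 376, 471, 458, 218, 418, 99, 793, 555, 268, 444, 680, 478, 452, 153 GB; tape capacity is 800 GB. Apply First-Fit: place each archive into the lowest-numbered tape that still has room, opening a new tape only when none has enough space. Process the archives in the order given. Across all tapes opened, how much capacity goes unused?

376 GB → tape 1 (remaining 424 GB)
471 GB → tape 2 (remaining 329 GB)
458 GB → tape 3 (remaining 342 GB)
218 GB → tape 1 (remaining 206 GB)
418 GB → tape 4 (remaining 382 GB)
99 GB → tape 1 (remaining 107 GB)
793 GB → tape 5 (remaining 7 GB)
555 GB → tape 6 (remaining 245 GB)
268 GB → tape 2 (remaining 61 GB)
444 GB → tape 7 (remaining 356 GB)
680 GB → tape 8 (remaining 120 GB)
478 GB → tape 9 (remaining 322 GB)
452 GB → tape 10 (remaining 348 GB)
153 GB → tape 3 (remaining 189 GB)
10 tapes × 800 GB = 8000 GB; used 5863 GB; unused 2137 GB.

2137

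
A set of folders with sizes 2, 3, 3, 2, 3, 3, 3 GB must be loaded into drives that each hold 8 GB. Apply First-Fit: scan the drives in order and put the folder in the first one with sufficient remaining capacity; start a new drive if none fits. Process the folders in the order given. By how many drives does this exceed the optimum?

0

First-Fit: [2,3,3] [2,3,3] [3] → 3 drives.
Total size 19 GB; any packing needs at least ⌈19/8⌉ = 3 drives.
So 3 is already optimal.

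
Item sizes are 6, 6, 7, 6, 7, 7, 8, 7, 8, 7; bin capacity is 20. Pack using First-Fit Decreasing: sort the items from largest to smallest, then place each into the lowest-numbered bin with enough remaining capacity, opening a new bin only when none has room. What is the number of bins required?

Sorted descending: 8, 8, 7, 7, 7, 7, 7, 6, 6, 6.
Put 8 in bin 1; 12 remain.
Put 8 in bin 1; 4 remain.
Put 7 in bin 2; 13 remain.
Put 7 in bin 2; 6 remain.
Put 7 in bin 3; 13 remain.
Put 7 in bin 3; 6 remain.
Put 7 in bin 4; 13 remain.
Put 6 in bin 2; 0 remain.
Put 6 in bin 3; 0 remain.
Put 6 in bin 4; 7 remain.
Final bins: [8,8] [7,7,6] [7,7,6] [7,6].

4 bins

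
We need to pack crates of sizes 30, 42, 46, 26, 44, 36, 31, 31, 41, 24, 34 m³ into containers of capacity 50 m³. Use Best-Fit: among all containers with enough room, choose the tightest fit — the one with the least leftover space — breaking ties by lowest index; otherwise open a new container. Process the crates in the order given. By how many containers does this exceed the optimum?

0

Best-Fit: [30] [42] [46] [26,24] [44] [36] [31] [31] [41] [34] → 10 containers.
10 crates exceed 25 m³ (half the capacity), and no two of those can share a container, so at least 10 containers are needed.
So 10 is already optimal.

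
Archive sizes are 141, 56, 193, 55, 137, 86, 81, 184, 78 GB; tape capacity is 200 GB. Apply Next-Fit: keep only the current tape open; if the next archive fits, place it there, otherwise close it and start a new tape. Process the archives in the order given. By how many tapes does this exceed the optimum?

0

Next-Fit: [141,56] [193] [55,137] [86,81] [184] [78] → 6 tapes.
Total size 1011 GB; any packing needs at least ⌈1011/200⌉ = 6 tapes.
So 6 is already optimal.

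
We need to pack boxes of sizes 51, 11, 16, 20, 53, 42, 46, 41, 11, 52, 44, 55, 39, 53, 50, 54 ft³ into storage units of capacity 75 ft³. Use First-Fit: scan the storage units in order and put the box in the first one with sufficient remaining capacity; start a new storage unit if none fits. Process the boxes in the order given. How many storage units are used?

12

storage unit 1: place 51 ft³, 24 ft³ left
storage unit 1: place 11 ft³, 13 ft³ left
storage unit 2: place 16 ft³, 59 ft³ left
storage unit 2: place 20 ft³, 39 ft³ left
storage unit 3: place 53 ft³, 22 ft³ left
storage unit 4: place 42 ft³, 33 ft³ left
storage unit 5: place 46 ft³, 29 ft³ left
storage unit 6: place 41 ft³, 34 ft³ left
storage unit 1: place 11 ft³, 2 ft³ left
storage unit 7: place 52 ft³, 23 ft³ left
storage unit 8: place 44 ft³, 31 ft³ left
storage unit 9: place 55 ft³, 20 ft³ left
storage unit 2: place 39 ft³, 0 ft³ left
storage unit 10: place 53 ft³, 22 ft³ left
storage unit 11: place 50 ft³, 25 ft³ left
storage unit 12: place 54 ft³, 21 ft³ left
Final storage units: [51,11,11] [16,20,39] [53] [42] [46] [41] [52] [44] [55] [53] [50] [54].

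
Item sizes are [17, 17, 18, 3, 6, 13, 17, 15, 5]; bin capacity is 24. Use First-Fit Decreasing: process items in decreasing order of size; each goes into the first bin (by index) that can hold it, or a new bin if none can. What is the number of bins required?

6 bins

Sorted descending: 18, 17, 17, 17, 15, 13, 6, 5, 3.
18 → bin 1 (remaining 6)
17 → bin 2 (remaining 7)
17 → bin 3 (remaining 7)
17 → bin 4 (remaining 7)
15 → bin 5 (remaining 9)
13 → bin 6 (remaining 11)
6 → bin 1 (remaining 0)
5 → bin 2 (remaining 2)
3 → bin 3 (remaining 4)
Final bins: [18,6] [17,5] [17,3] [17] [15] [13].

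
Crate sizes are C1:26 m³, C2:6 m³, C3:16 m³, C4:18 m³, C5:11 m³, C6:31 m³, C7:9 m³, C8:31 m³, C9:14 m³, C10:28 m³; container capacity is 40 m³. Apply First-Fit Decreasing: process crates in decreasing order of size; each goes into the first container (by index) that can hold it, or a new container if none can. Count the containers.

5

Sorted descending: 31, 31, 28, 26, 18, 16, 14, 11, 9, 6.
31 m³ → container 1 (remaining 9 m³)
31 m³ → container 2 (remaining 9 m³)
28 m³ → container 3 (remaining 12 m³)
26 m³ → container 4 (remaining 14 m³)
18 m³ → container 5 (remaining 22 m³)
16 m³ → container 5 (remaining 6 m³)
14 m³ → container 4 (remaining 0 m³)
11 m³ → container 3 (remaining 1 m³)
9 m³ → container 1 (remaining 0 m³)
6 m³ → container 2 (remaining 3 m³)
Final containers: [31,9] [31,6] [28,11] [26,14] [18,16].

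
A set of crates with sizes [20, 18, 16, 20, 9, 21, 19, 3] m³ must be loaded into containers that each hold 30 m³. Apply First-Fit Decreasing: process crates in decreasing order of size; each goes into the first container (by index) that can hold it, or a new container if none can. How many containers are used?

6

Sorted descending: 21, 20, 20, 19, 18, 16, 9, 3.
Put 21 m³ in container 1; 9 m³ remain.
Put 20 m³ in container 2; 10 m³ remain.
Put 20 m³ in container 3; 10 m³ remain.
Put 19 m³ in container 4; 11 m³ remain.
Put 18 m³ in container 5; 12 m³ remain.
Put 16 m³ in container 6; 14 m³ remain.
Put 9 m³ in container 1; 0 m³ remain.
Put 3 m³ in container 2; 7 m³ remain.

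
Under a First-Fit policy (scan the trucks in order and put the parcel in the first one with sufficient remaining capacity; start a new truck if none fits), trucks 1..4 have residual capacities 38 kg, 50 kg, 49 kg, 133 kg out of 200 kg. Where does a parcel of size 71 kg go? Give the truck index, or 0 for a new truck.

4

Trucks with room: truck 4 (133 kg).
The first with room is truck 4.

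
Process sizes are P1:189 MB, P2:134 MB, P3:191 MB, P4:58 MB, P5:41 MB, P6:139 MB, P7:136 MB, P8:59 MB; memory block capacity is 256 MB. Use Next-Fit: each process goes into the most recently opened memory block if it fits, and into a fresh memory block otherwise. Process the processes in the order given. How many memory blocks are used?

5

memory block 1: place P1 (189 MB), 67 MB left
memory block 2: place P2 (134 MB), 122 MB left
memory block 3: place P3 (191 MB), 65 MB left
memory block 3: place P4 (58 MB), 7 MB left
memory block 4: place P5 (41 MB), 215 MB left
memory block 4: place P6 (139 MB), 76 MB left
memory block 5: place P7 (136 MB), 120 MB left
memory block 5: place P8 (59 MB), 61 MB left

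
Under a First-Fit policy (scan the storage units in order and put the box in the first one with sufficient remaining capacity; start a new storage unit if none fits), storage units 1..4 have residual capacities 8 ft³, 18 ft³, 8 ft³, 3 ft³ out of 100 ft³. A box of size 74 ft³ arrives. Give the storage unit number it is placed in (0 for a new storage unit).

No storage unit has ≥ 74 ft³ free, so a new storage unit is opened.

0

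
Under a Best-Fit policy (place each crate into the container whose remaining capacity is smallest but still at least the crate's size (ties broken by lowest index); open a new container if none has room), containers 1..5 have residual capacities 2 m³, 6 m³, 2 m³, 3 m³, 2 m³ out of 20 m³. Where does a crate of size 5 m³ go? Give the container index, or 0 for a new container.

Containers with room: container 2 (6 m³).
Tightest fit is container 2 with 6 m³ free.

2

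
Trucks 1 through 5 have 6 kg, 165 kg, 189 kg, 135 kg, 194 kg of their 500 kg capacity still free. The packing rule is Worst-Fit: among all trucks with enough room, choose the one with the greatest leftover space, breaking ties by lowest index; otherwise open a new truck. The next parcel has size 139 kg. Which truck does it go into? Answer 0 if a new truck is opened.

Trucks with room: truck 2 (165 kg), truck 3 (189 kg), truck 5 (194 kg).
Most room is truck 5 with 194 kg free.

5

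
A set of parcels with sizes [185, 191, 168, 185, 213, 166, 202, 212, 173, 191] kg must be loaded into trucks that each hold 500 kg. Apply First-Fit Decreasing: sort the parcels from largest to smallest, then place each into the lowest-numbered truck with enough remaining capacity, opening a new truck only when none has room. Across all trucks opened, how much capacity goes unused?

614

Sorted descending: 213, 212, 202, 191, 191, 185, 185, 173, 168, 166.
truck 1: place 213 kg, 287 kg left
truck 1: place 212 kg, 75 kg left
truck 2: place 202 kg, 298 kg left
truck 2: place 191 kg, 107 kg left
truck 3: place 191 kg, 309 kg left
truck 3: place 185 kg, 124 kg left
truck 4: place 185 kg, 315 kg left
truck 4: place 173 kg, 142 kg left
truck 5: place 168 kg, 332 kg left
truck 5: place 166 kg, 166 kg left
5 trucks × 500 kg = 2500 kg; used 1886 kg; unused 614 kg.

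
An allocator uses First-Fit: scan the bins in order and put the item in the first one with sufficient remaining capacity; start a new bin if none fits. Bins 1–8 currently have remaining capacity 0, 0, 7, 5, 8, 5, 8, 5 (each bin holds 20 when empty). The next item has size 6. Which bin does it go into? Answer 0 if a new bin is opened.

Bins with room: bin 3 (7), bin 5 (8), bin 7 (8).
The first with room is bin 3.

3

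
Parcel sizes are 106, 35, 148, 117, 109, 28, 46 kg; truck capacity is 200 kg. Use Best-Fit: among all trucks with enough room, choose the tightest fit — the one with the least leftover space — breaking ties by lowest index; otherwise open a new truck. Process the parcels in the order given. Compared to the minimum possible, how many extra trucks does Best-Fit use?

Best-Fit: [106,35,46] [148,28] [117] [109] → 4 trucks.
4 parcels exceed 100 kg (half the capacity), and no two of those can share a truck, so at least 4 trucks are needed.
So 4 is already optimal.

0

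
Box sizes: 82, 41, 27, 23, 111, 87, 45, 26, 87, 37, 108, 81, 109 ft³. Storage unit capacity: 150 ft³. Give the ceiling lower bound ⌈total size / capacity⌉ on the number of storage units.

Total size = 82 + 41 + 27 + 23 + 111 + 87 + 45 + 26 + 87 + 37 + 108 + 81 + 109 = 864 ft³.
⌈864 / 150⌉ = 6.

6 storage units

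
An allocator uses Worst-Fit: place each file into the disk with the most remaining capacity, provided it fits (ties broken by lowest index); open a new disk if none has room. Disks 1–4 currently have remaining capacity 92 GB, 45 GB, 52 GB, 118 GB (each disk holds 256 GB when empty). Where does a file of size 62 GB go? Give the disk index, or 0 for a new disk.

4

Disks with room: disk 1 (92 GB), disk 4 (118 GB).
Most room is disk 4 with 118 GB free.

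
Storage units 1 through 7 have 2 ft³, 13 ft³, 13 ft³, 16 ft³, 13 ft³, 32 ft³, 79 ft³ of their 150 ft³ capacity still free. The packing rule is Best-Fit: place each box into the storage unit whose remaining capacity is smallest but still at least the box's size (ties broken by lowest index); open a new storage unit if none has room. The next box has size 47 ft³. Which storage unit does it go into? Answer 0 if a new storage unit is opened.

7

Storage units with room: storage unit 7 (79 ft³).
Tightest fit is storage unit 7 with 79 ft³ free.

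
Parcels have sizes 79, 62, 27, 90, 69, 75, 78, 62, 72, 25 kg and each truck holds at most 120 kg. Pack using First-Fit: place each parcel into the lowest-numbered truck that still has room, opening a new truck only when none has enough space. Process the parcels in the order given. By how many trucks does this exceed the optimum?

First-Fit: [79,27] [62,25] [90] [69] [75] [78] [62] [72] → 8 trucks.
8 parcels exceed 60 kg (half the capacity), and no two of those can share a truck, so at least 8 trucks are needed.
So 8 is already optimal.

0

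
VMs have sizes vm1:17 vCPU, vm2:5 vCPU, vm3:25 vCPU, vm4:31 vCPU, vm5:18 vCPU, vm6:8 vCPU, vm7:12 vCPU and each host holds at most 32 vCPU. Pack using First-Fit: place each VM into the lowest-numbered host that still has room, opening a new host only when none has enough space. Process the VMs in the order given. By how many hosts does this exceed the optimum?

0

First-Fit: [17,5,8] [25] [31] [18,12] → 4 hosts.
Total size 116 vCPU; any packing needs at least ⌈116/32⌉ = 4 hosts.
So 4 is already optimal.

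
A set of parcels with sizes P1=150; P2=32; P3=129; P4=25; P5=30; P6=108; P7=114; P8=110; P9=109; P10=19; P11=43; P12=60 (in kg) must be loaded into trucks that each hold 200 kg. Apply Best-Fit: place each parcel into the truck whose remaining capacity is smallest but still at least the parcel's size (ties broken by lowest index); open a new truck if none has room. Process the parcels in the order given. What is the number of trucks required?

6

P1 (150 kg) → truck 1 (remaining 50 kg)
P2 (32 kg) → truck 1 (remaining 18 kg)
P3 (129 kg) → truck 2 (remaining 71 kg)
P4 (25 kg) → truck 2 (remaining 46 kg)
P5 (30 kg) → truck 2 (remaining 16 kg)
P6 (108 kg) → truck 3 (remaining 92 kg)
P7 (114 kg) → truck 4 (remaining 86 kg)
P8 (110 kg) → truck 5 (remaining 90 kg)
P9 (109 kg) → truck 6 (remaining 91 kg)
P10 (19 kg) → truck 4 (remaining 67 kg)
P11 (43 kg) → truck 4 (remaining 24 kg)
P12 (60 kg) → truck 5 (remaining 30 kg)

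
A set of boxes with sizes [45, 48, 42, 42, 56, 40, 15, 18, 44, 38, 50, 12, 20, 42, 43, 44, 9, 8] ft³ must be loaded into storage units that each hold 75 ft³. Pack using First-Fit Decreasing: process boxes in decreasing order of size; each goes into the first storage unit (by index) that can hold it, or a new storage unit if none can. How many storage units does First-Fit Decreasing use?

12

Sorted descending: 56, 50, 48, 45, 44, 44, 43, 42, 42, 42, 40, 38, 20, 18, 15, 12, 9, 8.
storage unit 1: place 56 ft³, 19 ft³ left
storage unit 2: place 50 ft³, 25 ft³ left
storage unit 3: place 48 ft³, 27 ft³ left
storage unit 4: place 45 ft³, 30 ft³ left
storage unit 5: place 44 ft³, 31 ft³ left
storage unit 6: place 44 ft³, 31 ft³ left
storage unit 7: place 43 ft³, 32 ft³ left
storage unit 8: place 42 ft³, 33 ft³ left
storage unit 9: place 42 ft³, 33 ft³ left
storage unit 10: place 42 ft³, 33 ft³ left
storage unit 11: place 40 ft³, 35 ft³ left
storage unit 12: place 38 ft³, 37 ft³ left
storage unit 2: place 20 ft³, 5 ft³ left
storage unit 1: place 18 ft³, 1 ft³ left
storage unit 3: place 15 ft³, 12 ft³ left
storage unit 3: place 12 ft³, 0 ft³ left
storage unit 4: place 9 ft³, 21 ft³ left
storage unit 4: place 8 ft³, 13 ft³ left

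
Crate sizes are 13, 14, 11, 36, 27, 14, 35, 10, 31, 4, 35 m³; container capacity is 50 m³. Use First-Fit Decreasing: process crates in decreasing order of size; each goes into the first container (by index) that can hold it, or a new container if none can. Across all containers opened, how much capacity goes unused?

Sorted descending: 36, 35, 35, 31, 27, 14, 14, 13, 11, 10, 4.
36 m³ → container 1 (remaining 14 m³)
35 m³ → container 2 (remaining 15 m³)
35 m³ → container 3 (remaining 15 m³)
31 m³ → container 4 (remaining 19 m³)
27 m³ → container 5 (remaining 23 m³)
14 m³ → container 1 (remaining 0 m³)
14 m³ → container 2 (remaining 1 m³)
13 m³ → container 3 (remaining 2 m³)
11 m³ → container 4 (remaining 8 m³)
10 m³ → container 5 (remaining 13 m³)
4 m³ → container 4 (remaining 4 m³)
5 containers × 50 m³ = 250 m³; used 230 m³; unused 20 m³.

20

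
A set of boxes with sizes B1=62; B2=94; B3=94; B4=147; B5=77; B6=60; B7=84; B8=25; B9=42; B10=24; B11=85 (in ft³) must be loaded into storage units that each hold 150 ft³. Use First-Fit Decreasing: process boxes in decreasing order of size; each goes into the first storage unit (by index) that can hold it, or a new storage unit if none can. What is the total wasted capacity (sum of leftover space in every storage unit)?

106

Sorted descending: 147, 94, 94, 85, 84, 77, 62, 60, 42, 25, 24.
storage unit 1: place 147 ft³, 3 ft³ left
storage unit 2: place 94 ft³, 56 ft³ left
storage unit 3: place 94 ft³, 56 ft³ left
storage unit 4: place 85 ft³, 65 ft³ left
storage unit 5: place 84 ft³, 66 ft³ left
storage unit 6: place 77 ft³, 73 ft³ left
storage unit 4: place 62 ft³, 3 ft³ left
storage unit 5: place 60 ft³, 6 ft³ left
storage unit 2: place 42 ft³, 14 ft³ left
storage unit 3: place 25 ft³, 31 ft³ left
storage unit 3: place 24 ft³, 7 ft³ left
6 storage units × 150 ft³ = 900 ft³; used 794 ft³; unused 106 ft³.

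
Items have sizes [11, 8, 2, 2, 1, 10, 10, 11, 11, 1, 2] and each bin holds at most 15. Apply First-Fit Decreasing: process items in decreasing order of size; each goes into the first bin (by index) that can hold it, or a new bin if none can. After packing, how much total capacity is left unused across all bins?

21

Sorted descending: 11, 11, 11, 10, 10, 8, 2, 2, 2, 1, 1.
Put 11 in bin 1; 4 remain.
Put 11 in bin 2; 4 remain.
Put 11 in bin 3; 4 remain.
Put 10 in bin 4; 5 remain.
Put 10 in bin 5; 5 remain.
Put 8 in bin 6; 7 remain.
Put 2 in bin 1; 2 remain.
Put 2 in bin 1; 0 remain.
Put 2 in bin 2; 2 remain.
Put 1 in bin 2; 1 remain.
Put 1 in bin 2; 0 remain.
6 bins × 15 = 90; used 69; unused 21.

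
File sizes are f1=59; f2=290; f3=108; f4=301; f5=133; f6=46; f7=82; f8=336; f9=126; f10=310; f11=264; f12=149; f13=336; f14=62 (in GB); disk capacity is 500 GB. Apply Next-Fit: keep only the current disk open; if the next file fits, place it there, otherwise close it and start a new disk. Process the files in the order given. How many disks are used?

f1 (59 GB) → disk 1 (remaining 441 GB)
f2 (290 GB) → disk 1 (remaining 151 GB)
f3 (108 GB) → disk 1 (remaining 43 GB)
f4 (301 GB) → disk 2 (remaining 199 GB)
f5 (133 GB) → disk 2 (remaining 66 GB)
f6 (46 GB) → disk 2 (remaining 20 GB)
f7 (82 GB) → disk 3 (remaining 418 GB)
f8 (336 GB) → disk 3 (remaining 82 GB)
f9 (126 GB) → disk 4 (remaining 374 GB)
f10 (310 GB) → disk 4 (remaining 64 GB)
f11 (264 GB) → disk 5 (remaining 236 GB)
f12 (149 GB) → disk 5 (remaining 87 GB)
f13 (336 GB) → disk 6 (remaining 164 GB)
f14 (62 GB) → disk 6 (remaining 102 GB)

6 disks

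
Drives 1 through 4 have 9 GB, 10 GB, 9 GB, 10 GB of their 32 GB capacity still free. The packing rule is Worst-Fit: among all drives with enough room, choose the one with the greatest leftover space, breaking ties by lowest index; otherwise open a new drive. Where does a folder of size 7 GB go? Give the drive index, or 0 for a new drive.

Drives with room: drive 1 (9 GB), drive 2 (10 GB), drive 3 (9 GB), drive 4 (10 GB).
Most room is drive 2 with 10 GB free.

2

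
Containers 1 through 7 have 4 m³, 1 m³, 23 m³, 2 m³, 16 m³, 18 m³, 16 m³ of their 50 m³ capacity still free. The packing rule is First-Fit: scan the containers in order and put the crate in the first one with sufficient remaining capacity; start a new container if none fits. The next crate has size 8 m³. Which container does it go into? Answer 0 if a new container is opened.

Containers with room: container 3 (23 m³), container 5 (16 m³), container 6 (18 m³), container 7 (16 m³).
The first with room is container 3.

3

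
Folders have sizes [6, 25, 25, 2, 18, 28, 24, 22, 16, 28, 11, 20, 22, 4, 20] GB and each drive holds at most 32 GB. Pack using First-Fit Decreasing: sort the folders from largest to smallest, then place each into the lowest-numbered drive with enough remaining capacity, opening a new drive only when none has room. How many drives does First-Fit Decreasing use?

11 drives

Sorted descending: 28, 28, 25, 25, 24, 22, 22, 20, 20, 18, 16, 11, 6, 4, 2.
Put 28 GB in drive 1; 4 GB remain.
Put 28 GB in drive 2; 4 GB remain.
Put 25 GB in drive 3; 7 GB remain.
Put 25 GB in drive 4; 7 GB remain.
Put 24 GB in drive 5; 8 GB remain.
Put 22 GB in drive 6; 10 GB remain.
Put 22 GB in drive 7; 10 GB remain.
Put 20 GB in drive 8; 12 GB remain.
Put 20 GB in drive 9; 12 GB remain.
Put 18 GB in drive 10; 14 GB remain.
Put 16 GB in drive 11; 16 GB remain.
Put 11 GB in drive 8; 1 GB remain.
Put 6 GB in drive 3; 1 GB remain.
Put 4 GB in drive 1; 0 GB remain.
Put 2 GB in drive 2; 2 GB remain.
Final drives: [28,4] [28,2] [25,6] [25] [24] [22] [22] [20,11] [20] [18] [16].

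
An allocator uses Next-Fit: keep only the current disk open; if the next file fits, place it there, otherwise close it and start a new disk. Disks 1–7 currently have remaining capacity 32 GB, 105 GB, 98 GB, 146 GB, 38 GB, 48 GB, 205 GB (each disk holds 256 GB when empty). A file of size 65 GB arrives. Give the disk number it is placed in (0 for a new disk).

7

Next-Fit only looks at disk 7, which has 205 GB free.
65 GB fits there.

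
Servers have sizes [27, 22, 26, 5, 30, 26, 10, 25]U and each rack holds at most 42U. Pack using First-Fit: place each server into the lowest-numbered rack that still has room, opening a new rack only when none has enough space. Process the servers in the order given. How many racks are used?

6

27U → rack 1 (remaining 15U)
22U → rack 2 (remaining 20U)
26U → rack 3 (remaining 16U)
5U → rack 1 (remaining 10U)
30U → rack 4 (remaining 12U)
26U → rack 5 (remaining 16U)
10U → rack 1 (remaining 0U)
25U → rack 6 (remaining 17U)
Final racks: [27,5,10] [22] [26] [30] [26] [25].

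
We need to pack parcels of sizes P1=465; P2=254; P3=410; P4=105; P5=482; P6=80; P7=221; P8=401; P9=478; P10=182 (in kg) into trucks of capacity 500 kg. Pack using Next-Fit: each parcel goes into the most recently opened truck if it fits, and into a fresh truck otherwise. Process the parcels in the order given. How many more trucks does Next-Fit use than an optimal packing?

Next-Fit: [465] [254] [410] [105] [482] [80,221] [401] [478] [182] → 9 trucks.
Total size 3078 kg; any packing needs at least ⌈3078/500⌉ = 7 trucks.
An optimal packing achieves that bound: [482] [478] [465] [410,80] [401] [254,221] [182,105] → 7 trucks.
Excess: 9 − 7 = 2.

2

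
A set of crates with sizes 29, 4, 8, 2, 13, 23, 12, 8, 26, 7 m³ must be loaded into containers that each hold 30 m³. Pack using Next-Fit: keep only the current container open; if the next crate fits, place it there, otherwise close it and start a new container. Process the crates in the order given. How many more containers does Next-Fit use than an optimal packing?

Next-Fit: [29] [4,8,2,13] [23] [12,8] [26] [7] → 6 containers.
Total size 132 m³; any packing needs at least ⌈132/30⌉ = 5 containers.
An optimal packing achieves that bound: [29] [26,4] [23,7] [13,12,2] [8,8] → 5 containers.
Excess: 6 − 5 = 1.

1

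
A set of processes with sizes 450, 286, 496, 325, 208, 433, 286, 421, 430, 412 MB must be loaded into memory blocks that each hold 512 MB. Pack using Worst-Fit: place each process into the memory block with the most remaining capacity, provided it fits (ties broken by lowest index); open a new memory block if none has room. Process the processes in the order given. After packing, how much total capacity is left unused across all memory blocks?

Put 450 MB in memory block 1; 62 MB remain.
Put 286 MB in memory block 2; 226 MB remain.
Put 496 MB in memory block 3; 16 MB remain.
Put 325 MB in memory block 4; 187 MB remain.
Put 208 MB in memory block 2; 18 MB remain.
Put 433 MB in memory block 5; 79 MB remain.
Put 286 MB in memory block 6; 226 MB remain.
Put 421 MB in memory block 7; 91 MB remain.
Put 430 MB in memory block 8; 82 MB remain.
Put 412 MB in memory block 9; 100 MB remain.
9 memory blocks × 512 MB = 4608 MB; used 3747 MB; unused 861 MB.

861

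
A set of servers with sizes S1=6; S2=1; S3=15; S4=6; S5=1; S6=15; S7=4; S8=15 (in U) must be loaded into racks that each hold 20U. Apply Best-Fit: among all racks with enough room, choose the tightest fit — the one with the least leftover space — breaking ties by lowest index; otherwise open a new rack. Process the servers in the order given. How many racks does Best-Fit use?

Put S1 (6U) in rack 1; 14U remain.
Put S2 (1U) in rack 1; 13U remain.
Put S3 (15U) in rack 2; 5U remain.
Put S4 (6U) in rack 1; 7U remain.
Put S5 (1U) in rack 2; 4U remain.
Put S6 (15U) in rack 3; 5U remain.
Put S7 (4U) in rack 2; 0U remain.
Put S8 (15U) in rack 4; 5U remain.

4 racks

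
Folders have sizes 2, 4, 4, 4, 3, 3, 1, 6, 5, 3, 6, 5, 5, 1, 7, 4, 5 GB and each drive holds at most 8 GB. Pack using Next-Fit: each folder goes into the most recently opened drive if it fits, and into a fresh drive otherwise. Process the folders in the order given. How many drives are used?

11 drives

drive 1: place 2 GB, 6 GB left
drive 1: place 4 GB, 2 GB left
drive 2: place 4 GB, 4 GB left
drive 2: place 4 GB, 0 GB left
drive 3: place 3 GB, 5 GB left
drive 3: place 3 GB, 2 GB left
drive 3: place 1 GB, 1 GB left
drive 4: place 6 GB, 2 GB left
drive 5: place 5 GB, 3 GB left
drive 5: place 3 GB, 0 GB left
drive 6: place 6 GB, 2 GB left
drive 7: place 5 GB, 3 GB left
drive 8: place 5 GB, 3 GB left
drive 8: place 1 GB, 2 GB left
drive 9: place 7 GB, 1 GB left
drive 10: place 4 GB, 4 GB left
drive 11: place 5 GB, 3 GB left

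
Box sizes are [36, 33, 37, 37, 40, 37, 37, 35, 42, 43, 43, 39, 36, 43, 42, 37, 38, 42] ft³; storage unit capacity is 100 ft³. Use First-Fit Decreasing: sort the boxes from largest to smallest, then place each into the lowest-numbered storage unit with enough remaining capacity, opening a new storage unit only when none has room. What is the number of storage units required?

9 storage units

Sorted descending: 43, 43, 43, 42, 42, 42, 40, 39, 38, 37, 37, 37, 37, 37, 36, 36, 35, 33.
Put 43 ft³ in storage unit 1; 57 ft³ remain.
Put 43 ft³ in storage unit 1; 14 ft³ remain.
Put 43 ft³ in storage unit 2; 57 ft³ remain.
Put 42 ft³ in storage unit 2; 15 ft³ remain.
Put 42 ft³ in storage unit 3; 58 ft³ remain.
Put 42 ft³ in storage unit 3; 16 ft³ remain.
Put 40 ft³ in storage unit 4; 60 ft³ remain.
Put 39 ft³ in storage unit 4; 21 ft³ remain.
Put 38 ft³ in storage unit 5; 62 ft³ remain.
Put 37 ft³ in storage unit 5; 25 ft³ remain.
Put 37 ft³ in storage unit 6; 63 ft³ remain.
Put 37 ft³ in storage unit 6; 26 ft³ remain.
Put 37 ft³ in storage unit 7; 63 ft³ remain.
Put 37 ft³ in storage unit 7; 26 ft³ remain.
Put 36 ft³ in storage unit 8; 64 ft³ remain.
Put 36 ft³ in storage unit 8; 28 ft³ remain.
Put 35 ft³ in storage unit 9; 65 ft³ remain.
Put 33 ft³ in storage unit 9; 32 ft³ remain.
Final storage units: [43,43] [43,42] [42,42] [40,39] [38,37] [37,37] [37,37] [36,36] [35,33].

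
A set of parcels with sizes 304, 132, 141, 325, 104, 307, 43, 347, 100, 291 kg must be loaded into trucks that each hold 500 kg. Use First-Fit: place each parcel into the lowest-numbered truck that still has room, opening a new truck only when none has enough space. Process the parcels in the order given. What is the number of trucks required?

truck 1: place 304 kg, 196 kg left
truck 1: place 132 kg, 64 kg left
truck 2: place 141 kg, 359 kg left
truck 2: place 325 kg, 34 kg left
truck 3: place 104 kg, 396 kg left
truck 3: place 307 kg, 89 kg left
truck 1: place 43 kg, 21 kg left
truck 4: place 347 kg, 153 kg left
truck 4: place 100 kg, 53 kg left
truck 5: place 291 kg, 209 kg left
Final trucks: [304,132,43] [141,325] [104,307] [347,100] [291].

5 trucks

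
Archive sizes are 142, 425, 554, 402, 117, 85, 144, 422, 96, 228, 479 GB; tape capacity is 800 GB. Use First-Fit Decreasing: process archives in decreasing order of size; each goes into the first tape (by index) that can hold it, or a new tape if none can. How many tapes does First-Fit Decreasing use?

5

Sorted descending: 554, 479, 425, 422, 402, 228, 144, 142, 117, 96, 85.
tape 1: place 554 GB, 246 GB left
tape 2: place 479 GB, 321 GB left
tape 3: place 425 GB, 375 GB left
tape 4: place 422 GB, 378 GB left
tape 5: place 402 GB, 398 GB left
tape 1: place 228 GB, 18 GB left
tape 2: place 144 GB, 177 GB left
tape 2: place 142 GB, 35 GB left
tape 3: place 117 GB, 258 GB left
tape 3: place 96 GB, 162 GB left
tape 3: place 85 GB, 77 GB left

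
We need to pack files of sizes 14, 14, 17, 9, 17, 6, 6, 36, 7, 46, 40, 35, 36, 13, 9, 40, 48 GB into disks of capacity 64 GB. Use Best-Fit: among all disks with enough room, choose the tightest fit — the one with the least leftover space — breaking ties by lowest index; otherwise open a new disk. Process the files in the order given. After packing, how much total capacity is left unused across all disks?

14 GB → disk 1 (remaining 50 GB)
14 GB → disk 1 (remaining 36 GB)
17 GB → disk 1 (remaining 19 GB)
9 GB → disk 1 (remaining 10 GB)
17 GB → disk 2 (remaining 47 GB)
6 GB → disk 1 (remaining 4 GB)
6 GB → disk 2 (remaining 41 GB)
36 GB → disk 2 (remaining 5 GB)
7 GB → disk 3 (remaining 57 GB)
46 GB → disk 3 (remaining 11 GB)
40 GB → disk 4 (remaining 24 GB)
35 GB → disk 5 (remaining 29 GB)
36 GB → disk 6 (remaining 28 GB)
13 GB → disk 4 (remaining 11 GB)
9 GB → disk 3 (remaining 2 GB)
40 GB → disk 7 (remaining 24 GB)
48 GB → disk 8 (remaining 16 GB)
8 disks × 64 GB = 512 GB; used 393 GB; unused 119 GB.

119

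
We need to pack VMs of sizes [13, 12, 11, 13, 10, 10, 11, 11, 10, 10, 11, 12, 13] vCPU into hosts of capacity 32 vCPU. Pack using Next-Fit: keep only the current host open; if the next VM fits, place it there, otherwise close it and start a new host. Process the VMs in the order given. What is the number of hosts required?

6

Put 13 vCPU in host 1; 19 vCPU remain.
Put 12 vCPU in host 1; 7 vCPU remain.
Put 11 vCPU in host 2; 21 vCPU remain.
Put 13 vCPU in host 2; 8 vCPU remain.
Put 10 vCPU in host 3; 22 vCPU remain.
Put 10 vCPU in host 3; 12 vCPU remain.
Put 11 vCPU in host 3; 1 vCPU remain.
Put 11 vCPU in host 4; 21 vCPU remain.
Put 10 vCPU in host 4; 11 vCPU remain.
Put 10 vCPU in host 4; 1 vCPU remain.
Put 11 vCPU in host 5; 21 vCPU remain.
Put 12 vCPU in host 5; 9 vCPU remain.
Put 13 vCPU in host 6; 19 vCPU remain.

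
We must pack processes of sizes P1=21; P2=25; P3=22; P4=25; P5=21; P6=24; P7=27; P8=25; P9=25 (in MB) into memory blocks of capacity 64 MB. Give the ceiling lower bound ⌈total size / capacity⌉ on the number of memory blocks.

Total size = 21 + 25 + 22 + 25 + 21 + 24 + 27 + 25 + 25 = 215 MB.
⌈215 / 64⌉ = 4.

4 memory blocks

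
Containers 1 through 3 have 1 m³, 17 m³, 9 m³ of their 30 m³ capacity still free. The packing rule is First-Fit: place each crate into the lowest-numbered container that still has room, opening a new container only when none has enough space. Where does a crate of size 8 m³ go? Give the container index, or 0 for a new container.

2

Containers with room: container 2 (17 m³), container 3 (9 m³).
The first with room is container 2.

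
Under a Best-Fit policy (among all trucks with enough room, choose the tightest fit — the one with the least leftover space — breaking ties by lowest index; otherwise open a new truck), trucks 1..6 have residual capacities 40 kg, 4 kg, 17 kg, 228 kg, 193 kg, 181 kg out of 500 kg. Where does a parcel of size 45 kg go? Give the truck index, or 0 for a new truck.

6

Trucks with room: truck 4 (228 kg), truck 5 (193 kg), truck 6 (181 kg).
Tightest fit is truck 6 with 181 kg free.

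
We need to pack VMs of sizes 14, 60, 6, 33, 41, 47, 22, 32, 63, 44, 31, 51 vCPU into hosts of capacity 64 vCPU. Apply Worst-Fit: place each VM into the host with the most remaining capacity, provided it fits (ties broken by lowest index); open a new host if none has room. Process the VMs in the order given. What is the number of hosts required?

Put 14 vCPU in host 1; 50 vCPU remain.
Put 60 vCPU in host 2; 4 vCPU remain.
Put 6 vCPU in host 1; 44 vCPU remain.
Put 33 vCPU in host 1; 11 vCPU remain.
Put 41 vCPU in host 3; 23 vCPU remain.
Put 47 vCPU in host 4; 17 vCPU remain.
Put 22 vCPU in host 3; 1 vCPU remain.
Put 32 vCPU in host 5; 32 vCPU remain.
Put 63 vCPU in host 6; 1 vCPU remain.
Put 44 vCPU in host 7; 20 vCPU remain.
Put 31 vCPU in host 5; 1 vCPU remain.
Put 51 vCPU in host 8; 13 vCPU remain.

8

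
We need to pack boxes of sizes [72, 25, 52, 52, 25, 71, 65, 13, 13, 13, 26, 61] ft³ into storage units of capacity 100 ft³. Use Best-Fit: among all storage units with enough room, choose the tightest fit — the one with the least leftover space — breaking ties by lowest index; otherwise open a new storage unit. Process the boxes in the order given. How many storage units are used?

storage unit 1: place 72 ft³, 28 ft³ left
storage unit 1: place 25 ft³, 3 ft³ left
storage unit 2: place 52 ft³, 48 ft³ left
storage unit 3: place 52 ft³, 48 ft³ left
storage unit 2: place 25 ft³, 23 ft³ left
storage unit 4: place 71 ft³, 29 ft³ left
storage unit 5: place 65 ft³, 35 ft³ left
storage unit 2: place 13 ft³, 10 ft³ left
storage unit 4: place 13 ft³, 16 ft³ left
storage unit 4: place 13 ft³, 3 ft³ left
storage unit 5: place 26 ft³, 9 ft³ left
storage unit 6: place 61 ft³, 39 ft³ left

6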